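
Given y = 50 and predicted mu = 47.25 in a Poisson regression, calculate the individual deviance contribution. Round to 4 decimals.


y/mu = 50/47.25 = 1.058201 (approx.), and ln(50/47.25) = 0.056570.
y * ln(y/mu) = 50 * 0.056570 = 2.828500.
y - mu = 2.75.
D = 2 * (2.828500 - 2.75) = 0.157000, which rounds to 0.1570.

0.1570


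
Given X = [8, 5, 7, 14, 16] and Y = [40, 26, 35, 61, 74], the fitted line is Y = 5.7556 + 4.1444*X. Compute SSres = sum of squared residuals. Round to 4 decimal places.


For each point, residual = actual - predicted.
Residuals: [1.0892, -0.4776, 0.2336, -2.7772, 1.9340].
Sum of squared residuals = 12.9222.

12.9222


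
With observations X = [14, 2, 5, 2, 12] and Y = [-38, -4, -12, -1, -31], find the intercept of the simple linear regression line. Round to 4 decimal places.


The slope is b1 = -2.9063.
Sample means are xbar = 7.0000 and ybar = -17.2000.
Intercept: b0 = -17.2000 - (-2.9063)(7.0000) = 3.1438.

3.1438


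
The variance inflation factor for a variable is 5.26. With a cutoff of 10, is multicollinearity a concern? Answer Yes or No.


The threshold is 10.
VIF = 5.26 is < 10.
Multicollinearity indication: No.

No


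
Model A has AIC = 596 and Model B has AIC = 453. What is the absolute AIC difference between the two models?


Compute |596 - 453| = 143.
Model B has the smaller AIC.

143


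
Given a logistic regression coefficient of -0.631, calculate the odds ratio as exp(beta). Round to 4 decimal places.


exp(-0.631) = 0.5321.
So the odds ratio is 0.5321.

0.5321


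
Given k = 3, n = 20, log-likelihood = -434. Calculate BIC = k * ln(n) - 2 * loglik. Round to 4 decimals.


Compute k*ln(n) = 3*ln(20) = 3*2.995732 = 8.987196.
Then -2*loglik = 868.
BIC = 8.987196 + 868 = 876.987196, which rounds to 876.9872.

876.9872


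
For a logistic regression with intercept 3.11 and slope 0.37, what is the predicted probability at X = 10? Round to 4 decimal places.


Linear predictor: z = 3.11 + 0.37 * 10 = 6.8100.
P = 1/(1 + exp(-6.8100)) = 1/(1 + 0.0011) = 0.9989.

0.9989


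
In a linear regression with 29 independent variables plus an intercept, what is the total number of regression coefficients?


Each predictor gets one coefficient, plus one intercept.
Total parameters = 29 + 1 = 30.

30


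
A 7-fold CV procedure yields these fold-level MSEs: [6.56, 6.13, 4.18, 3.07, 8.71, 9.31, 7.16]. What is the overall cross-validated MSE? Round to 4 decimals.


Total MSE across folds = 45.1200.
CV-MSE = 45.1200/7 = 6.4457.

6.4457


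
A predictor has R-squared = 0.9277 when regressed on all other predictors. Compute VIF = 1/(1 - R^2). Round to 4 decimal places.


VIF = 1 / (1 - 0.9277).
= 1 / 0.0723 = 13.8313.

13.8313


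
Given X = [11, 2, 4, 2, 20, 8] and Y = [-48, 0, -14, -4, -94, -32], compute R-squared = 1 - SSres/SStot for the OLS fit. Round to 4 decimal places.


After computing the OLS fit (b0=7.8118, b1=-5.0824):
SSres = 11.2000, SStot = 6232.0000.
R^2 = 1 - 11.2000/6232.0000 = 0.9982.

0.9982


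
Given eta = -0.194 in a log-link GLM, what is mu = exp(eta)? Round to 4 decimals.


mu = exp(eta) = exp(-0.194).
= 0.8237.

0.8237


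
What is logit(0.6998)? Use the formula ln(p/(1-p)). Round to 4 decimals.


The odds are p/(1-p) = 0.6998 / 0.3002 = 2.3311.
logit(p) = ln(2.3311) = 0.8463.

0.8463


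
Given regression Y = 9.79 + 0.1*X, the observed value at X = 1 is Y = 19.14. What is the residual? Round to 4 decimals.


Predicted = 9.79 + 0.1 * 1 = 9.8900.
Residual = 19.14 - 9.8900 = 9.2500.

9.2500


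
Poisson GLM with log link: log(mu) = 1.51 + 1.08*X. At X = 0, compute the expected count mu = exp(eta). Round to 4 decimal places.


eta = 1.51 + 1.08 * 0 = 1.5100.
mu = exp(1.5100) = 4.5267.

4.5267


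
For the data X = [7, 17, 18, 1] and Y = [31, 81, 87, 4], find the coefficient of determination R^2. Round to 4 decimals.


After computing the OLS fit (b0=-1.8219, b1=4.8904):
SSres = 3.5890, SStot = 4804.7500.
R^2 = 1 - 3.5890/4804.7500 = 0.9993.

0.9993


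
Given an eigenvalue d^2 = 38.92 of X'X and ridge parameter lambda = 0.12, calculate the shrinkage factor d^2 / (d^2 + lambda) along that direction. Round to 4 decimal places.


d^2 + lambda = 38.92 + 0.12 = 39.0400.
Shrinkage factor = 38.92/39.0400 = 0.9969.

0.9969


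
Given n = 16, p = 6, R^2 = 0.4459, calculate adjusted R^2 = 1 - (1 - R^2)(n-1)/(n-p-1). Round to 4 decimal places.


Plug in: Adj R^2 = 1 - (1 - 0.4459) * 15/9.
= 1 - 0.5541 * 15/9
= 1 - 8.3115 / 9
= 1 - 0.9235 = 0.0765.

0.0765


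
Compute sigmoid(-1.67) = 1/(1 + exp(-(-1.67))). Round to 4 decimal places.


Compute exp(1.6700) = 5.3122.
Sigmoid = 1 / (1 + 5.3122) = 1 / 6.3122 = 0.1584.

0.1584


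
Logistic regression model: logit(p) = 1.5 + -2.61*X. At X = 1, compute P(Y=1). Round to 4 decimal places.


Linear predictor: z = 1.5 + -2.61 * 1 = -1.1100.
P = 1/(1 + exp(1.1100)) = 1/(1 + 3.0344) = 0.2479.

0.2479


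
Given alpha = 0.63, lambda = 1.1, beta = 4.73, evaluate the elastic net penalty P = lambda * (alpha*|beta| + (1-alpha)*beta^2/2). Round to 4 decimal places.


Compute:
L1 = 0.63 * 4.73 = 2.9799.
L2 = 0.37 * 4.73^2 / 2 = 4.1390.
Penalty = 1.1 * (2.9799 + 4.1390) = 7.8308.

7.8308


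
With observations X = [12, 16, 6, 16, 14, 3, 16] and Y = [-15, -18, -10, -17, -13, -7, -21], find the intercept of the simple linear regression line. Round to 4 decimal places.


The slope is b1 = -0.8376.
Sample means are xbar = 11.8571 and ybar = -14.4286.
Intercept: b0 = -14.4286 - (-0.8376)(11.8571) = -4.4975.

-4.4975


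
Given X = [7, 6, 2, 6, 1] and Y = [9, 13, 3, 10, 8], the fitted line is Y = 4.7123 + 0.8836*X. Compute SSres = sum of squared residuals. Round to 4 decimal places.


For each point, residual = actual - predicted.
Residuals: [-1.8975, 2.9861, -3.4795, -0.0139, 2.4041].
Sum of squared residuals = 30.4041.

30.4041


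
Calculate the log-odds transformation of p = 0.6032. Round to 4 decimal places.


Compute the odds: 0.6032/0.3968 = 1.5202.
Take the natural log: ln(1.5202) = 0.4188.

0.4188


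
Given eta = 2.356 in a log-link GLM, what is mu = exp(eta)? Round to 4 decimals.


The inverse log link gives:
mu = exp(2.356) = 10.5487.

10.5487


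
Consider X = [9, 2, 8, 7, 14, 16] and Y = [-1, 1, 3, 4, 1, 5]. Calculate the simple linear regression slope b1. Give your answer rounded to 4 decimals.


First compute the means: xbar = 9.3333, ybar = 2.1667.
Then S_xx = sum((xi - xbar)^2) = 127.3333.
S_xy = sum((xi - xbar)(yi - ybar)) = 17.6667.
b1 = S_xy / S_xx = 17.6667 / 127.3333 = 0.1387.

0.1387


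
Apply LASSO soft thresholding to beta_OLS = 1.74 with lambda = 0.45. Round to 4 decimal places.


Check: |1.74| = 1.74 vs lambda = 0.45.
Since |beta| > lambda, coefficient = sign(beta)*(|beta| - lambda) = 1.2900.
Soft-thresholded coefficient = 1.2900.

1.2900


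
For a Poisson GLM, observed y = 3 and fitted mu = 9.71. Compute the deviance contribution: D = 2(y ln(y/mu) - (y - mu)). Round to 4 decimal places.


y/mu = 3/9.71 = 0.308960 (approx.), and ln(3/9.71) = -1.174544.
y * ln(y/mu) = 3 * -1.174544 = -3.523632.
y - mu = -6.71.
D = 2 * (-3.523632 - -6.71) = 6.372736, which rounds to 6.3727.

6.3727


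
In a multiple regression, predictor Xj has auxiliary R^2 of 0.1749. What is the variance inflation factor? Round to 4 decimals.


VIF = 1 / (1 - 0.1749).
= 1 / 0.8251 = 1.2120.

1.2120


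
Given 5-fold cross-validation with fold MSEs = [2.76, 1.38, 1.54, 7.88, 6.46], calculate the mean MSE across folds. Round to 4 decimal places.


Sum of fold MSEs = 20.0200.
Average = 20.0200 / 5 = 4.0040.

4.0040


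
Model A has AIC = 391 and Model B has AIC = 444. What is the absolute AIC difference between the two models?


|AIC_A - AIC_B| = |391 - 444| = 53.
Model A is preferred (lower AIC).

53


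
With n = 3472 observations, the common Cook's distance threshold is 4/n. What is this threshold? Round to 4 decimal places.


Using the rule of thumb:
Threshold = 4 / 3472 = 0.0012.

0.0012


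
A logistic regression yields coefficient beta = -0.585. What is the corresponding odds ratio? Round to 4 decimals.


exp(-0.585) = 0.5571.
So the odds ratio is 0.5571.

0.5571


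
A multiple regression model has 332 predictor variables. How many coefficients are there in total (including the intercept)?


Each predictor gets one coefficient, plus one intercept.
Total parameters = 332 + 1 = 333.

333


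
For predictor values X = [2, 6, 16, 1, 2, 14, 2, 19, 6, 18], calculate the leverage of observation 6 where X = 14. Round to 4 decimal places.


Compute xbar = 8.6000 with n = 10 observations.
SXX = 482.4000.
Leverage = 1/10 + (14 - 8.6000)^2/482.4000 = 0.1604.

0.1604


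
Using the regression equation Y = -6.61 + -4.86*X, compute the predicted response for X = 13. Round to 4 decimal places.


Plug X = 13 into Y = -6.61 + -4.86*X:
Y = -6.61 + -63.1800 = -69.7900.

-69.7900


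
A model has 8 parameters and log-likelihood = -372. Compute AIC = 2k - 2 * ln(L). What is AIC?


AIC = 2k - 2*loglik = 2(8) - 2(-372).
= 16 + 744 = 760.

760


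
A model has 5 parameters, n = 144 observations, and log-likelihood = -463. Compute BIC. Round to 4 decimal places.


ln(144) = 4.969813.
k * ln(n) = 5 * 4.969813 = 24.849065.
-2L = 926.
BIC = 24.849065 + 926 = 950.849065, which rounds to 950.8491.

950.8491


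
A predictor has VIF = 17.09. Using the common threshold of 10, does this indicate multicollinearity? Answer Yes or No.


Compare VIF = 17.09 to the threshold of 10.
17.09 >= 10, so the answer is Yes.

Yes


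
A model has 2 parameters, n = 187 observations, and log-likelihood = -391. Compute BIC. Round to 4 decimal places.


ln(187) = 5.231109.
k * ln(n) = 2 * 5.231109 = 10.462218.
-2L = 782.
BIC = 10.462218 + 782 = 792.462218, which rounds to 792.4622.

792.4622


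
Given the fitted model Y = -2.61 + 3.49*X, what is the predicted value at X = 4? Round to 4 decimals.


Predicted value:
Y = -2.61 + (3.49)(4) = -2.61 + 13.9600 = 11.3500.

11.3500


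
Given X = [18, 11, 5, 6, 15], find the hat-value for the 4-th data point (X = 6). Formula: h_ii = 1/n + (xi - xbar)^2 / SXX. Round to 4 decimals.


Compute xbar = 11.0000 with n = 5 observations.
SXX = 126.0000.
Leverage = 1/5 + (6 - 11.0000)^2/126.0000 = 0.3984.

0.3984


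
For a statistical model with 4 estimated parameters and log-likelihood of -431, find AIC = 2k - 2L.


Compute:
2k = 2*4 = 8.
-2*loglik = -2*(-431) = 862.
AIC = 8 + 862 = 870.

870


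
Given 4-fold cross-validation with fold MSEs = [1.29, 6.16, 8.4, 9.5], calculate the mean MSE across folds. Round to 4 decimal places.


Sum of fold MSEs = 25.3500.
Average = 25.3500 / 4 = 6.3375.

6.3375


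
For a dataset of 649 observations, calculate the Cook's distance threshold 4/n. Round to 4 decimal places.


The threshold is 4/n.
4/649 = 0.0062.

0.0062


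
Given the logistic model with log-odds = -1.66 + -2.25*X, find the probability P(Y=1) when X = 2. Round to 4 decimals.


z = -1.66 + -2.25 * 2 = -6.1600.
Sigmoid: P = 1 / (1 + exp(6.1600)) = 0.0021.

0.0021


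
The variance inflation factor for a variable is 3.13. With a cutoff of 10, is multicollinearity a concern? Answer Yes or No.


Compare VIF = 3.13 to the threshold of 10.
3.13 < 10, so the answer is No.

No


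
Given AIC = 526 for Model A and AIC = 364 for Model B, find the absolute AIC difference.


Compute |526 - 364| = 162.
Model B has the smaller AIC.

162


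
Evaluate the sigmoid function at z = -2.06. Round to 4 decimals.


Compute exp(2.0600) = 7.8460.
Sigmoid = 1 / (1 + 7.8460) = 1 / 8.8460 = 0.1130.

0.1130


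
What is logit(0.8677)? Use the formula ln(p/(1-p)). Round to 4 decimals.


The odds are p/(1-p) = 0.8677 / 0.1323 = 6.5586.
logit(p) = ln(6.5586) = 1.8808.

1.8808


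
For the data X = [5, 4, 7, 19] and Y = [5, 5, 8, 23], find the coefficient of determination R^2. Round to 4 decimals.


The fitted line is Y = -0.5855 + 1.2383*X.
SSres = 0.7772, SStot = 222.7500.
R^2 = 1 - SSres/SStot = 0.9965.

0.9965


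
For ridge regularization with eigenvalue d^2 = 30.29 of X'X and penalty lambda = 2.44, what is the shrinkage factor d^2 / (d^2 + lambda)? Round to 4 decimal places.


d^2 + lambda = 30.29 + 2.44 = 32.7300.
Shrinkage factor = 30.29/32.7300 = 0.9255.

0.9255


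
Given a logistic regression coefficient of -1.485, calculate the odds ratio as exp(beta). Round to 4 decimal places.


exp(-1.485) = 0.2265.
So the odds ratio is 0.2265.

0.2265


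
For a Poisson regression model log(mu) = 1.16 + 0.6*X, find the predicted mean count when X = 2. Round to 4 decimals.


eta = 1.16 + 0.6 * 2 = 2.3600.
mu = exp(2.3600) = 10.5910.

10.5910


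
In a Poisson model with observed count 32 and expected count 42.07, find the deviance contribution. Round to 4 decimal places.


Compute y*ln(y/mu) = 32*ln(32/42.07) = 32*-0.273599 = -8.755168.
y - mu = -10.07.
D = 2*(-8.755168 - (-10.07)) = 2.629664, which rounds to 2.6297.

2.6297


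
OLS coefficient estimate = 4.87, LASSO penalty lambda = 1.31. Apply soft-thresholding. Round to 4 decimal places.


|beta_OLS| = 4.87.
lambda = 1.31.
Since |beta| > lambda, coefficient = sign(beta)*(|beta| - lambda) = 3.5600.
Result = 3.5600.

3.5600


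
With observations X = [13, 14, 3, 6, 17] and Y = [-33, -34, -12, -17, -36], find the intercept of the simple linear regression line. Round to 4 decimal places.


Compute b1 = -1.8644 from the OLS formula.
With xbar = 10.6000 and ybar = -26.4000, the intercept is:
b0 = -26.4000 - -1.8644 * 10.6000 = -6.6370.

-6.6370


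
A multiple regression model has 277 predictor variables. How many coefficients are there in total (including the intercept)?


Total coefficients = number of predictors + 1 (for the intercept).
= 277 + 1 = 278.

278


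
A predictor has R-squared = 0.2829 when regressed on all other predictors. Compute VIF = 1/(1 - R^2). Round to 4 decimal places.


VIF = 1 / (1 - 0.2829).
= 1 / 0.7171 = 1.3945.

1.3945


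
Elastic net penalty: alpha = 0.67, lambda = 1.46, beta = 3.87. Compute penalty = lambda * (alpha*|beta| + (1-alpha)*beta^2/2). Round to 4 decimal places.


L1 component = 0.67 * |3.87| = 2.5929.
L2 component = 0.33 * 3.87^2 / 2 = 2.4712.
Penalty = 1.46 * (2.5929 + 2.4712) = 1.46 * 5.0641 = 7.3936.

7.3936


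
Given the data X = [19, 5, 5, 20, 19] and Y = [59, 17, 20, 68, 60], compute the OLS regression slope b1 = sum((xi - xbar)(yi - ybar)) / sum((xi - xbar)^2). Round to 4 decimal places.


First compute the means: xbar = 13.6000, ybar = 44.8000.
Then S_xx = sum((xi - xbar)^2) = 247.2000.
S_xy = sum((xi - xbar)(yi - ybar)) = 759.6000.
b1 = S_xy / S_xx = 759.6000 / 247.2000 = 3.0728.

3.0728


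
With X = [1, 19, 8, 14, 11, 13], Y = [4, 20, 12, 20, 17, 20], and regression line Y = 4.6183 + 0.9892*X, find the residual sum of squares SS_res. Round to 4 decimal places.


For each point, residual = actual - predicted.
Residuals: [-1.6075, -3.4131, -0.5319, 1.5329, 1.5005, 2.5221].
Sum of squared residuals = 25.4785.

25.4785


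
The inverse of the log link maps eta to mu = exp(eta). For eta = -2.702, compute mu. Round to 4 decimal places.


The inverse log link gives:
mu = exp(-2.702) = 0.0671.

0.0671


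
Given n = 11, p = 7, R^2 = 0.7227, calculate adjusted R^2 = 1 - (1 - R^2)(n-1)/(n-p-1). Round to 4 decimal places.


Adjusted R^2 = 1 - (1 - R^2) * (n-1)/(n-p-1).
(1 - R^2) = 0.2773.
(n-1)/(n-p-1) = 10/3.
(1 - R^2) * (n-1) = 0.2773 * 10 = 2.7730.
Divide by (n-p-1): 2.7730 / 3 = 0.9243.
Adj R^2 = 1 - 0.9243 = 0.0757.

0.0757


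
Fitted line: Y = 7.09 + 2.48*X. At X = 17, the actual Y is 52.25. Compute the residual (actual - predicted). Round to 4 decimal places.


Fitted value at X = 17 is yhat = 7.09 + 2.48*17 = 49.2500.
Residual = 52.25 - 49.2500 = 3.0000.

3.0000


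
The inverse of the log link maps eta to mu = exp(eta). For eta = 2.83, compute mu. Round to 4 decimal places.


The inverse log link gives:
mu = exp(2.83) = 16.9455.

16.9455


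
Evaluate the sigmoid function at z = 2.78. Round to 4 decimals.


exp(-2.7800) = 0.0620.
1 + exp(-z) = 1.0620.
sigmoid = 1/1.0620 = 0.9416.

0.9416


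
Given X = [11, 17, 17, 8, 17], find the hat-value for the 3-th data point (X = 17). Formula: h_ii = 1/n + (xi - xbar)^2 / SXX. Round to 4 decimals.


Mean of X: xbar = 14.0000.
SXX = 72.0000.
For X = 17: h = 1/5 + (17 - 14.0000)^2/72.0000 = 0.3250.

0.3250


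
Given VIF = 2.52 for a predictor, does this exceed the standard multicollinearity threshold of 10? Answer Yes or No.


Compare VIF = 2.52 to the threshold of 10.
2.52 < 10, so the answer is No.

No


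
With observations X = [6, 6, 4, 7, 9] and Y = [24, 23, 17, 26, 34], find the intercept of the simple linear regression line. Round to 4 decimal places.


Compute b1 = 3.3636 from the OLS formula.
With xbar = 6.4000 and ybar = 24.8000, the intercept is:
b0 = 24.8000 - 3.3636 * 6.4000 = 3.2727.

3.2727


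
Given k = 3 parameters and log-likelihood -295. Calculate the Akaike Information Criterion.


AIC = 2k - 2*loglik = 2(3) - 2(-295).
= 6 + 590 = 596.

596


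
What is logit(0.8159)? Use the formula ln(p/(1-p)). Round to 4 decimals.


1 - p = 0.1841.
p/(1-p) = 4.4318.
logit = ln(4.4318) = 1.4888.

1.4888


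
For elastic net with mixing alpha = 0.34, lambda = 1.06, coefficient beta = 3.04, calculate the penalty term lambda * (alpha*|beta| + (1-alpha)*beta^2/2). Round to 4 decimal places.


alpha * |beta| = 0.34 * 3.04 = 1.0336.
(1-alpha) * beta^2/2 = 0.66 * 9.2416/2 = 3.0497.
Total = 1.06 * (1.0336 + 3.0497) = 4.3283.

4.3283


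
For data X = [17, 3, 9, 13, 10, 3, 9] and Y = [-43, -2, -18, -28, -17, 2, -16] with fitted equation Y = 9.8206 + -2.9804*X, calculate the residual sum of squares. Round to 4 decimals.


Predicted values from Y = 9.8206 + -2.9804*X.
Residuals: [-2.1538, -2.8794, -0.9970, 0.9246, 2.9834, 1.1206, 1.0030].
SSres = 25.9411.

25.9411


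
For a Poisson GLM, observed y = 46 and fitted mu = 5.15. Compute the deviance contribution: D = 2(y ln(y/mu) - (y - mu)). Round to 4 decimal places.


First: ln(46/5.15) = 2.189645.
Then: 46 * 2.189645 = 100.723670.
y - mu = 46 - 5.15 = 40.85.
D = 2(100.723670 - 40.85) = 119.747340, which rounds to 119.7473.

119.7473


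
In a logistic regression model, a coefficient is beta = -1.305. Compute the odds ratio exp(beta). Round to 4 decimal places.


The odds ratio is computed as:
OR = e^(-1.305) = 0.2712.

0.2712


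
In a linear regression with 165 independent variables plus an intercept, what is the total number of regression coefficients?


Each predictor gets one coefficient, plus one intercept.
Total parameters = 165 + 1 = 166.

166


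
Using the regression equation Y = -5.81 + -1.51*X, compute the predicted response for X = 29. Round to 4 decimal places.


Plug X = 29 into Y = -5.81 + -1.51*X:
Y = -5.81 + -43.7900 = -49.6000.

-49.6000


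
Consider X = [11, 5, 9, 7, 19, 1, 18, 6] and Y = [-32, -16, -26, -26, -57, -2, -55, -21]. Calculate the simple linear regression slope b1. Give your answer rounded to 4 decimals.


First compute the means: xbar = 9.5000, ybar = -29.3750.
Then S_xx = sum((xi - xbar)^2) = 276.0000.
S_xy = sum((xi - xbar)(yi - ybar)) = -816.5000.
b1 = S_xy / S_xx = -816.5000 / 276.0000 = -2.9583.

-2.9583


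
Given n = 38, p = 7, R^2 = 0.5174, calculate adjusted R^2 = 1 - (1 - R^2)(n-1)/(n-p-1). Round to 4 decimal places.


Plug in: Adj R^2 = 1 - (1 - 0.5174) * 37/30.
= 1 - 0.4826 * 37/30
= 1 - 17.8562 / 30
= 1 - 0.5952 = 0.4048.

0.4048


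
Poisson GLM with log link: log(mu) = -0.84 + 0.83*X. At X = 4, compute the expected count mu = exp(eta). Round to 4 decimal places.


Linear predictor: eta = -0.84 + (0.83)(4) = 2.4800.
Expected count: mu = exp(2.4800) = 11.9413.

11.9413


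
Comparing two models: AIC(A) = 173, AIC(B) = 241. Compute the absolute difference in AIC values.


Compute |173 - 241| = 68.
Model A has the smaller AIC.

68


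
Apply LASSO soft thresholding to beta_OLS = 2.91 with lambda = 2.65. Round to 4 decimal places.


|beta_OLS| = 2.91.
lambda = 2.65.
Since |beta| > lambda, coefficient = sign(beta)*(|beta| - lambda) = 0.2600.
Result = 0.2600.

0.2600


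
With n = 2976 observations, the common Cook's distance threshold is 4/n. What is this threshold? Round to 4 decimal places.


The threshold is 4/n.
4/2976 = 0.0013.

0.0013


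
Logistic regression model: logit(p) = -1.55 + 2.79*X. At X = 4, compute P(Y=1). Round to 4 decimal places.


z = -1.55 + 2.79 * 4 = 9.6100.
Sigmoid: P = 1 / (1 + exp(-9.6100)) = 0.9999.

0.9999


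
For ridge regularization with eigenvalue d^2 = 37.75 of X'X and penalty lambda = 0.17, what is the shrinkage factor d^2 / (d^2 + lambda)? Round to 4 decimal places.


Denominator = d^2 + lambda = 37.75 + 0.17 = 37.9200.
Shrinkage = 37.75 / 37.9200 = 0.9955.

0.9955


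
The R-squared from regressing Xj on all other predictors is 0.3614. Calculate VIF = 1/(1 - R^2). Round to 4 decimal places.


Denominator: 1 - 0.3614 = 0.6386.
VIF = 1 / 0.6386 = 1.5659.

1.5659


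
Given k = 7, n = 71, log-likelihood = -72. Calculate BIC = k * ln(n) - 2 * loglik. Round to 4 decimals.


k * ln(n) = 7 * ln(71) = 7 * 4.262680 = 29.838760.
-2 * loglik = -2 * (-72) = 144.
BIC = 29.838760 + 144 = 173.838760, which rounds to 173.8388.

173.8388


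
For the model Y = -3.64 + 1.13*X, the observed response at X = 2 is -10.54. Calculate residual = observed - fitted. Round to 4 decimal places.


Fitted value at X = 2 is yhat = -3.64 + 1.13*2 = -1.3800.
Residual = -10.54 - -1.3800 = -9.1600.

-9.1600


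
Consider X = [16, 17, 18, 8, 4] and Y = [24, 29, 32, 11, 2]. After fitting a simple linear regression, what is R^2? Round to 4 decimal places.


Fit the OLS line: b0 = -5.9085, b1 = 2.0245.
SSres = 9.1070.
SStot = 645.2000.
R^2 = 1 - 9.1070/645.2000 = 0.9859.

0.9859


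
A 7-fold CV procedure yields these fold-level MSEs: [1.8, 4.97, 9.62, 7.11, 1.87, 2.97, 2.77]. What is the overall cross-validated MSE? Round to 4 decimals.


Add all fold MSEs: 31.1100.
Divide by k = 7: 31.1100/7 = 4.4443.

4.4443


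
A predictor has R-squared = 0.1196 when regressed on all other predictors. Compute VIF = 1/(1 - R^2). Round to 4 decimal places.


Denominator: 1 - 0.1196 = 0.8804.
VIF = 1 / 0.8804 = 1.1358.

1.1358


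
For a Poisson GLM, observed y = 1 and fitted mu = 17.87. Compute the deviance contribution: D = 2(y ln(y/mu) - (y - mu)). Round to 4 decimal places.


y/mu = 1/17.87 = 0.055960 (approx.), and ln(1/17.87) = -2.883123.
y * ln(y/mu) = 1 * -2.883123 = -2.883123.
y - mu = -16.87.
D = 2 * (-2.883123 - -16.87) = 27.973754, which rounds to 27.9738.

27.9738


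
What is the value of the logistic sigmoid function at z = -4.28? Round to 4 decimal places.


exp(4.2800) = 72.2404.
1 + exp(-z) = 73.2404.
sigmoid = 1/73.2404 = 0.0137.

0.0137


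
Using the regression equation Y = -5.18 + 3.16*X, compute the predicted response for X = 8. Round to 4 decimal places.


Plug X = 8 into Y = -5.18 + 3.16*X:
Y = -5.18 + 25.2800 = 20.1000.

20.1000


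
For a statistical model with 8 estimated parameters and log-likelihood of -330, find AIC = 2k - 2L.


Compute:
2k = 2*8 = 16.
-2*loglik = -2*(-330) = 660.
AIC = 16 + 660 = 676.

676


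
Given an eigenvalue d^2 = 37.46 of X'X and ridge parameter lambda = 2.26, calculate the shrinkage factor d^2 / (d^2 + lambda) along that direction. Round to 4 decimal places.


Compute the denominator: 37.46 + 2.26 = 39.7200.
Shrinkage factor = 37.46 / 39.7200 = 0.9431.

0.9431


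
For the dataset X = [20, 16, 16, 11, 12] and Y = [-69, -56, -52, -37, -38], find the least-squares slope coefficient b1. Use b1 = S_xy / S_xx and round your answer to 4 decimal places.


Calculate xbar = 15.0000, ybar = -50.4000.
S_xx = 52.0000, S_xy = -191.0000.
Using b1 = S_xy / S_xx = -191.0000 / 52.0000, we get b1 = -3.6731.

-3.6731


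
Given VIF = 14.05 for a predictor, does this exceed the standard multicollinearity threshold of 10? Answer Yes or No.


Check: VIF = 14.05 vs threshold = 10.
Since 14.05 >= 10, the answer is Yes.

Yes


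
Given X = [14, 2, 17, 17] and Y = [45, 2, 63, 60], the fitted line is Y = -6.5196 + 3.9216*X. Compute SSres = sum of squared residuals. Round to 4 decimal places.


For each point, residual = actual - predicted.
Residuals: [-3.3828, 0.6764, 2.8524, -0.1476].
Sum of squared residuals = 20.0588.

20.0588


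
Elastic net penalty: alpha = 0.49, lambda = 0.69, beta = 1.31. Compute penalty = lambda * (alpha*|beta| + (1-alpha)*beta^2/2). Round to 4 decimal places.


L1 component = 0.49 * |1.31| = 0.6419.
L2 component = 0.51 * 1.31^2 / 2 = 0.4376.
Penalty = 0.69 * (0.6419 + 0.4376) = 0.69 * 1.0795 = 0.7449.

0.7449


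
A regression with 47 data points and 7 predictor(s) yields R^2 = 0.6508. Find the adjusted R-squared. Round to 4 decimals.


Using the formula:
(1 - 0.6508) = 0.3492.
Multiply by 46/39: 0.3492 * 46 = 16.0632, then 16.0632 / 39 = 0.4119.
Adj R^2 = 1 - 0.4119 = 0.5881.

0.5881


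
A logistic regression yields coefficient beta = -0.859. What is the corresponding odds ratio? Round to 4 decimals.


exp(-0.859) = 0.4236.
So the odds ratio is 0.4236.

0.4236


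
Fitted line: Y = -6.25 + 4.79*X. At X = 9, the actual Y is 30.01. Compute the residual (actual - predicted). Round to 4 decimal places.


Compute yhat = -6.25 + (4.79)(9) = 36.8600.
Residual = actual - predicted = 30.01 - 36.8600 = -6.8500.

-6.8500


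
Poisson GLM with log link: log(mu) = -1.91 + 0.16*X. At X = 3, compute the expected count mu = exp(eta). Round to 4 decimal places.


Linear predictor: eta = -1.91 + (0.16)(3) = -1.4300.
Expected count: mu = exp(-1.4300) = 0.2393.

0.2393


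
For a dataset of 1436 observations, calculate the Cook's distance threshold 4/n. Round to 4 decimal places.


Using the rule of thumb:
Threshold = 4 / 1436 = 0.0028.

0.0028


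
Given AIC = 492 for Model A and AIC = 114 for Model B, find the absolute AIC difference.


Compute |492 - 114| = 378.
Model B has the smaller AIC.

378


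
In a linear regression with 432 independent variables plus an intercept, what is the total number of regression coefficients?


Including the intercept, the model has 432 predictor coefficients + 1 intercept.
Total = 433.

433


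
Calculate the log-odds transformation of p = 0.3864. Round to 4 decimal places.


1 - p = 0.6136.
p/(1-p) = 0.6297.
logit = ln(0.6297) = -0.4625.

-0.4625


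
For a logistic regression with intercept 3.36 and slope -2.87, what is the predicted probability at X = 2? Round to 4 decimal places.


Linear predictor: z = 3.36 + -2.87 * 2 = -2.3800.
P = 1/(1 + exp(2.3800)) = 1/(1 + 10.8049) = 0.0847.

0.0847


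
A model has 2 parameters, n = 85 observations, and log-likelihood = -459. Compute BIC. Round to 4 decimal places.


ln(85) = 4.442651.
k * ln(n) = 2 * 4.442651 = 8.885302.
-2L = 918.
BIC = 8.885302 + 918 = 926.885302, which rounds to 926.8853.

926.8853


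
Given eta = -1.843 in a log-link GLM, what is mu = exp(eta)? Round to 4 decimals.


mu = exp(eta) = exp(-1.843).
= 0.1583.

0.1583


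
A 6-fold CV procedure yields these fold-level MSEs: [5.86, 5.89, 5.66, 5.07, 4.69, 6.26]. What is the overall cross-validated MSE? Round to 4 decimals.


Sum of fold MSEs = 33.4300.
Average = 33.4300 / 6 = 5.5717.

5.5717


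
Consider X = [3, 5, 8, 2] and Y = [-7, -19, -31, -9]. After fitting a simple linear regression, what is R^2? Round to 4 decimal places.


The fitted line is Y = 1.7143 + -4.0476*X.
SSres = 18.9524, SStot = 363.0000.
R^2 = 1 - SSres/SStot = 0.9478.

0.9478


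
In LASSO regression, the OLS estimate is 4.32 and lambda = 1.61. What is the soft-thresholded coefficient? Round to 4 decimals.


|beta_OLS| = 4.32.
lambda = 1.61.
Since |beta| > lambda, coefficient = sign(beta)*(|beta| - lambda) = 2.7100.
Result = 2.7100.

2.7100


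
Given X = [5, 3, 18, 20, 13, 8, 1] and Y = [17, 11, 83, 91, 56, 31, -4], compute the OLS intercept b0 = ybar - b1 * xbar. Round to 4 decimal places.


First find the slope: b1 = 4.9345.
Means: xbar = 9.7143, ybar = 40.7143.
b0 = ybar - b1 * xbar = 40.7143 - 4.9345 * 9.7143 = -7.2207.

-7.2207


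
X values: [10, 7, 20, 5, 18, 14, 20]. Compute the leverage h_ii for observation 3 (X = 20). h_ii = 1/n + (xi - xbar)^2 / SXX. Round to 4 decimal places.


n = 7, xbar = 13.4286.
SXX = sum((xi - xbar)^2) = 231.7143.
h = 1/7 + (20 - 13.4286)^2 / 231.7143 = 0.3292.

0.3292


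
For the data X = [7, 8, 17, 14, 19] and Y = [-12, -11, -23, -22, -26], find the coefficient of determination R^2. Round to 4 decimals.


After computing the OLS fit (b0=-2.4930, b1=-1.2544):
SSres = 7.4228, SStot = 186.8000.
R^2 = 1 - 7.4228/186.8000 = 0.9603.

0.9603


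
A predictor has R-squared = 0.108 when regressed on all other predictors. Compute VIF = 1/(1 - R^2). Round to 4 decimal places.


Using VIF = 1/(1 - R^2_j):
1 - 0.108 = 0.892.
VIF = 1.1211.

1.1211


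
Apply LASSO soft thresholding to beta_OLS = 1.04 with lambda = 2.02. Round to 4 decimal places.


Check: |1.04| = 1.04 vs lambda = 2.02.
Since |beta| <= lambda, the coefficient is set to 0.
Soft-thresholded coefficient = 0.0000.

0.0000


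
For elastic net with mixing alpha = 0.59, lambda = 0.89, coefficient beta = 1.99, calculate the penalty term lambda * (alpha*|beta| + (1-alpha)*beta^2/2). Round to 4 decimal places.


L1 component = 0.59 * |1.99| = 1.1741.
L2 component = 0.41 * 1.99^2 / 2 = 0.8118.
Penalty = 0.89 * (1.1741 + 0.8118) = 0.89 * 1.9859 = 1.7675.

1.7675


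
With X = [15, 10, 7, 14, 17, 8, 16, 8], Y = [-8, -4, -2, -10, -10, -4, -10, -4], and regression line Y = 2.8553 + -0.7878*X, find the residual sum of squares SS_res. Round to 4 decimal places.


Predicted values from Y = 2.8553 + -0.7878*X.
Residuals: [0.9617, 1.0227, 0.6593, -1.8261, 0.5373, -0.5529, -0.2505, -0.5529].
SSres = 6.7029.

6.7029


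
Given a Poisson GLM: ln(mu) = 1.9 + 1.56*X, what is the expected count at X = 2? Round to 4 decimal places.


Linear predictor: eta = 1.9 + (1.56)(2) = 5.0200.
Expected count: mu = exp(5.0200) = 151.4113.

151.4113


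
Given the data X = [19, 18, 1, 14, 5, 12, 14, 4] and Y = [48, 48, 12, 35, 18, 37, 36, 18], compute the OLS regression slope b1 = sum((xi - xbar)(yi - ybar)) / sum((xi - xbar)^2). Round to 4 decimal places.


First compute the means: xbar = 10.8750, ybar = 31.5000.
Then S_xx = sum((xi - xbar)^2) = 316.8750.
S_xy = sum((xi - xbar)(yi - ybar)) = 647.5000.
b1 = S_xy / S_xx = 647.5000 / 316.8750 = 2.0434.

2.0434


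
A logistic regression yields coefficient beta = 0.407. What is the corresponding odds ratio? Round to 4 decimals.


The odds ratio is computed as:
OR = e^(0.407) = 1.5023.

1.5023


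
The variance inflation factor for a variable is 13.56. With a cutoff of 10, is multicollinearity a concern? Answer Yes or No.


Compare VIF = 13.56 to the threshold of 10.
13.56 >= 10, so the answer is Yes.

Yes


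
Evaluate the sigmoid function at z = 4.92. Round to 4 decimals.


First, exp(-4.9200) = 0.0073.
Then sigma(z) = 1/(1 + 0.0073) = 0.9928.

0.9928


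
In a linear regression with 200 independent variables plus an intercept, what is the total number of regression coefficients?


Each predictor gets one coefficient, plus one intercept.
Total parameters = 200 + 1 = 201.

201


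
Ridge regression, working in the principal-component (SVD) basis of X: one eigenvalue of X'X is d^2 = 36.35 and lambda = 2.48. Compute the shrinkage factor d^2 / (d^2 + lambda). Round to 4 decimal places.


Compute the denominator: 36.35 + 2.48 = 38.8300.
Shrinkage factor = 36.35 / 38.8300 = 0.9361.

0.9361


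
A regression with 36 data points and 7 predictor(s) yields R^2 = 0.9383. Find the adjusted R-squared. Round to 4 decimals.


Using the formula:
(1 - 0.9383) = 0.0617.
Multiply by 35/28: 0.0617 * 35 = 2.1595, then 2.1595 / 28 = 0.0771.
Adj R^2 = 1 - 0.0771 = 0.9229.

0.9229


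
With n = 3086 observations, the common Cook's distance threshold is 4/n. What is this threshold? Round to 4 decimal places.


Using the rule of thumb:
Threshold = 4 / 3086 = 0.0013.

0.0013


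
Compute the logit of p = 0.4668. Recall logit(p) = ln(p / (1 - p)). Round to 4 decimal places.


1 - p = 0.5332.
p/(1-p) = 0.8755.
logit = ln(0.8755) = -0.1330.

-0.1330


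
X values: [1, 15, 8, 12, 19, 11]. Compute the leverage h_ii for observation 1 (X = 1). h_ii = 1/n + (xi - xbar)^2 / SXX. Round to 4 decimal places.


Compute xbar = 11.0000 with n = 6 observations.
SXX = 190.0000.
Leverage = 1/6 + (1 - 11.0000)^2/190.0000 = 0.6930.

0.6930


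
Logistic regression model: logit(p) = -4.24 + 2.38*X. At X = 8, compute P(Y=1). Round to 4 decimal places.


Linear predictor: z = -4.24 + 2.38 * 8 = 14.8000.
P = 1/(1 + exp(-14.8000)) = 1/(1 + 0.0000) = 1.0000.

1.0000


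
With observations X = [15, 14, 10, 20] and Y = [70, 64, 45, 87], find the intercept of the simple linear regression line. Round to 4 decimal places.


First find the slope: b1 = 4.1872.
Means: xbar = 14.7500, ybar = 66.5000.
b0 = ybar - b1 * xbar = 66.5000 - 4.1872 * 14.7500 = 4.7389.

4.7389


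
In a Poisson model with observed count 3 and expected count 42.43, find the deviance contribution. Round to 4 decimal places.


Compute y*ln(y/mu) = 3*ln(3/42.43) = 3*-2.649243 = -7.947729.
y - mu = -39.43.
D = 2*(-7.947729 - (-39.43)) = 62.964542, which rounds to 62.9645.

62.9645


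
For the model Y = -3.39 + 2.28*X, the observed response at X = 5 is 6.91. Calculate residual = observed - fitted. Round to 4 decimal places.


Predicted = -3.39 + 2.28 * 5 = 8.0100.
Residual = 6.91 - 8.0100 = -1.1000.

-1.1000


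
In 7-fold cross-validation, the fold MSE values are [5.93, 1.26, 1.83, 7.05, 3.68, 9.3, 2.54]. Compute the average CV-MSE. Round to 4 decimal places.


Total MSE across folds = 31.5900.
CV-MSE = 31.5900/7 = 4.5129.

4.5129


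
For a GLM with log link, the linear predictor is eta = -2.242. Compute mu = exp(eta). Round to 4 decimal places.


mu = exp(eta) = exp(-2.242).
= 0.1062.

0.1062


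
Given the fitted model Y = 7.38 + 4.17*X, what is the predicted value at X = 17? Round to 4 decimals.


Plug X = 17 into Y = 7.38 + 4.17*X:
Y = 7.38 + 70.8900 = 78.2700.

78.2700


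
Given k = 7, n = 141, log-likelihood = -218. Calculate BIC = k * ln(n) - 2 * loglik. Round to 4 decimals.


ln(141) = 4.948760.
k * ln(n) = 7 * 4.948760 = 34.641320.
-2L = 436.
BIC = 34.641320 + 436 = 470.641320, which rounds to 470.6413.

470.6413


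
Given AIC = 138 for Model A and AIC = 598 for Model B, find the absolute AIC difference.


Compute |138 - 598| = 460.
Model A has the smaller AIC.

460


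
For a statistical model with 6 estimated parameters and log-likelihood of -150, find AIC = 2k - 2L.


Compute:
2k = 2*6 = 12.
-2*loglik = -2*(-150) = 300.
AIC = 12 + 300 = 312.

312


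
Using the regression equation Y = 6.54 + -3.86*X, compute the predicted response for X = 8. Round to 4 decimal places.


Substitute X = 8 into the equation:
Y = 6.54 + -3.86 * 8 = 6.54 + -30.8800 = -24.3400.

-24.3400


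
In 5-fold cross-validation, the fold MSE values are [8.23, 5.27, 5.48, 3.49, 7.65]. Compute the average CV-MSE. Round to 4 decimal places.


Total MSE across folds = 30.1200.
CV-MSE = 30.1200/5 = 6.0240.

6.0240


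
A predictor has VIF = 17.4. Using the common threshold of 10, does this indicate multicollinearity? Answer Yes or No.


The threshold is 10.
VIF = 17.4 is >= 10.
Multicollinearity indication: Yes.

Yes


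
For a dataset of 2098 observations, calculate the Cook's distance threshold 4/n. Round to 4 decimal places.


Cook's distance cutoff = 4/n = 4/2098.
= 0.0019.

0.0019


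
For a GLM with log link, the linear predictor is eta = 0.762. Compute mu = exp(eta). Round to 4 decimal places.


mu = exp(eta) = exp(0.762).
= 2.1426.

2.1426


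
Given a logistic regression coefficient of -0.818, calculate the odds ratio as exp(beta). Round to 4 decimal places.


exp(-0.818) = 0.4413.
So the odds ratio is 0.4413.

0.4413


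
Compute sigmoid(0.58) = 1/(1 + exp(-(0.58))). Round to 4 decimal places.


Compute exp(-0.5800) = 0.5599.
Sigmoid = 1 / (1 + 0.5599) = 1 / 1.5599 = 0.6411.

0.6411


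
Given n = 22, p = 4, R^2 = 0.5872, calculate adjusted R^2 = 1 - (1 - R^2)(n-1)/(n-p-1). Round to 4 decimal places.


Plug in: Adj R^2 = 1 - (1 - 0.5872) * 21/17.
= 1 - 0.4128 * 21/17
= 1 - 8.6688 / 17
= 1 - 0.5099 = 0.4901.

0.4901


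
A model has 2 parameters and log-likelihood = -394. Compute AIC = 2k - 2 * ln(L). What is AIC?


AIC = 2k - 2*loglik = 2(2) - 2(-394).
= 4 + 788 = 792.

792


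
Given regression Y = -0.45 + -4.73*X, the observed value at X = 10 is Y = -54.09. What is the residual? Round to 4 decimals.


Predicted = -0.45 + -4.73 * 10 = -47.7500.
Residual = -54.09 - -47.7500 = -6.3400.

-6.3400


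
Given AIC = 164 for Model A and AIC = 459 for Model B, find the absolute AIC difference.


Absolute difference = |164 - 459| = 295.
The model with lower AIC (A) is preferred.

295


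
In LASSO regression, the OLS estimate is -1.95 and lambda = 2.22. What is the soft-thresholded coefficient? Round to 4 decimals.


|beta_OLS| = 1.95.
lambda = 2.22.
Since |beta| <= lambda, the coefficient is set to 0.
Result = 0.0000.

0.0000


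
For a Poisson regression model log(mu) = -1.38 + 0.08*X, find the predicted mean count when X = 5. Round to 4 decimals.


eta = -1.38 + 0.08 * 5 = -0.9800.
mu = exp(-0.9800) = 0.3753.

0.3753


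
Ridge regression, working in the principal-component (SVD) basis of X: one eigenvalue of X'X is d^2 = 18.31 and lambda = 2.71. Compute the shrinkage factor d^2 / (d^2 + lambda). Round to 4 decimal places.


Compute the denominator: 18.31 + 2.71 = 21.0200.
Shrinkage factor = 18.31 / 21.0200 = 0.8711.

0.8711


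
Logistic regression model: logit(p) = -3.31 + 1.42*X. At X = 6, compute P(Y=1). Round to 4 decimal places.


Linear predictor: z = -3.31 + 1.42 * 6 = 5.2100.
P = 1/(1 + exp(-5.2100)) = 1/(1 + 0.0055) = 0.9946.

0.9946


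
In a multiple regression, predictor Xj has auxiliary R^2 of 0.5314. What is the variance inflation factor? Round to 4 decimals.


VIF = 1 / (1 - 0.5314).
= 1 / 0.4686 = 2.1340.

2.1340


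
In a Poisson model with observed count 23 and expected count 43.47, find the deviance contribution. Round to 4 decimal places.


First: ln(23/43.47) = -0.636577.
Then: 23 * -0.636577 = -14.641271.
y - mu = 23 - 43.47 = -20.47.
D = 2(-14.641271 - -20.47) = 11.657458, which rounds to 11.6575.

11.6575


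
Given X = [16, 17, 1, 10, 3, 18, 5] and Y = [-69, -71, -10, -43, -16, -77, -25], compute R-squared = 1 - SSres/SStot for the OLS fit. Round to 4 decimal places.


The fitted line is Y = -4.9549 + -3.9474*X.
SSres = 6.8722, SStot = 4743.7143.
R^2 = 1 - SSres/SStot = 0.9986.

0.9986


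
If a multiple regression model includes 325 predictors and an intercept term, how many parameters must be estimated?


Including the intercept, the model has 325 predictor coefficients + 1 intercept.
Total = 326.

326


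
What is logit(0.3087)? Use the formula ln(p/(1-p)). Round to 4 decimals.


The odds are p/(1-p) = 0.3087 / 0.6913 = 0.4465.
logit(p) = ln(0.4465) = -0.8062.

-0.8062


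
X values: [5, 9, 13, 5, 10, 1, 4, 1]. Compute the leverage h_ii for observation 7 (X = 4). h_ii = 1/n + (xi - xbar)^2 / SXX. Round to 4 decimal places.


Mean of X: xbar = 6.0000.
SXX = 130.0000.
For X = 4: h = 1/8 + (4 - 6.0000)^2/130.0000 = 0.1558.

0.1558
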